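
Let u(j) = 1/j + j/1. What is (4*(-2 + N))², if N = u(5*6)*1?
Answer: 2829124/225 ≈ 12574.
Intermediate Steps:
u(j) = j + 1/j (u(j) = 1/j + j*1 = 1/j + j = j + 1/j)
N = 901/30 (N = (5*6 + 1/(5*6))*1 = (30 + 1/30)*1 = (901/30)*1 = 901/30 ≈ 30.033)
(4*(-2 + N))² = (4*(-2 + 901/30))² = (4*(841/30))² = (1682/15)² = 2829124/225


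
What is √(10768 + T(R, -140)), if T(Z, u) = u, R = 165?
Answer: 2*√2657 ≈ 103.09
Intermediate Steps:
√(10768 + T(R, -140)) = √(10768 - 140) = √10628 = 2*√2657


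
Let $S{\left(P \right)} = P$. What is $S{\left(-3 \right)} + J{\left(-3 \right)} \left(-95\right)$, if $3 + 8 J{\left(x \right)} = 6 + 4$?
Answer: $- \frac{689}{8} \approx -86.125$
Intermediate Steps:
$J{\left(x \right)} = \frac{7}{8}$ ($J{\left(x \right)} = - \frac{3}{8} + \frac{6 + 4}{8} = - \frac{3}{8} + \frac{1}{8} \cdot 10 = - \frac{3}{8} + \frac{5}{4} = \frac{7}{8}$)
$S{\left(-3 \right)} + J{\left(-3 \right)} \left(-95\right) = -3 + \frac{7}{8} \left(-95\right) = -3 - \frac{665}{8} = - \frac{689}{8}$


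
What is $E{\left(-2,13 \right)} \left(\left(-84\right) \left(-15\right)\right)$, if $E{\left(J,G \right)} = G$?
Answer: $16380$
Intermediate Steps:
$E{\left(-2,13 \right)} \left(\left(-84\right) \left(-15\right)\right) = 13 \left(\left(-84\right) \left(-15\right)\right) = 13 \cdot 1260 = 16380$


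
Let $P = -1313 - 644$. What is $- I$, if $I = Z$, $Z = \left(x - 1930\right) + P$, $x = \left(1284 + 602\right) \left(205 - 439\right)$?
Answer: $445211$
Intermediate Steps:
$P = -1957$
$x = -441324$ ($x = 1886 \left(-234\right) = -441324$)
$Z = -445211$ ($Z = \left(-441324 - 1930\right) - 1957 = -443254 - 1957 = -445211$)
$I = -445211$
$- I = \left(-1\right) \left(-445211\right) = 445211$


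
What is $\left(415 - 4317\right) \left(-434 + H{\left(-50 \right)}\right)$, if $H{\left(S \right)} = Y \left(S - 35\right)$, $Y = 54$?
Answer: $19603648$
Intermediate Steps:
$H{\left(S \right)} = -1890 + 54 S$ ($H{\left(S \right)} = 54 \left(S - 35\right) = 54 \left(-35 + S\right) = -1890 + 54 S$)
$\left(415 - 4317\right) \left(-434 + H{\left(-50 \right)}\right) = \left(415 - 4317\right) \left(-434 + \left(-1890 + 54 \left(-50\right)\right)\right) = - 3902 \left(-434 - 4590\right) = \left(-3902\right) \left(-5024\right) = 19603648$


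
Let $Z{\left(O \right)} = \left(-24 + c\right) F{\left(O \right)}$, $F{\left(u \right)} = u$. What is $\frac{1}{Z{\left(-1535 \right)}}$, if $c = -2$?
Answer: $\frac{1}{39910} \approx 2.5056 \cdot 10^{-5}$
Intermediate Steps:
$Z{\left(O \right)} = - 26 O$ ($Z{\left(O \right)} = \left(-24 - 2\right) O = - 26 O$)
$\frac{1}{Z{\left(-1535 \right)}} = \frac{1}{\left(-26\right) \left(-1535\right)} = \frac{1}{39910}$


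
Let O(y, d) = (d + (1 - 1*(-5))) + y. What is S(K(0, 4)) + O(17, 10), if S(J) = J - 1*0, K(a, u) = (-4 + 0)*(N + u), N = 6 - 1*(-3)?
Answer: -19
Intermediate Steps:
N = 9 (N = 6 + 3 = 9)
K(a, u) = -36 - 4*u (K(a, u) = (-4 + 0)*(9 + u) = -4*(9 + u) = -36 - 4*u)
O(y, d) = 6 + d + y (O(y, d) = (d + (1 + 5)) + y = (d + 6) + y = (6 + d) + y = 6 + d + y)
S(J) = J (S(J) = J + 0 = J)
S(K(0, 4)) + O(17, 10) = (-36 - 4*4) + (6 + 10 + 17) = (-36 - 16) + 33 = -52 + 33 = -19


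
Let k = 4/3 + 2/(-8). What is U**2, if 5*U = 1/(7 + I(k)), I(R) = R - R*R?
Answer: 20736/24750625 ≈ 0.00083780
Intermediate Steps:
k = 13/12 (k = 4*(1/3) + 2*(-1/8) = 4/3 - 1/4 = 13/12 ≈ 1.0833)
I(R) = R - R**2
U = 144/4975 (U = 1/(5*(7 + 13*(1 - 1*13/12)/12)) = 1/(5*(7 + 13*(1 - 13/12)/12)) = 1/(5*(7 + (13/12)*(-1/12))) = 1/(5*(7 - 13/144)) = 1/(5*(995/144)) = (1/5)*(144/995) = 144/4975 ≈ 0.028945)
U**2 = (144/4975)**2 = 20736/24750625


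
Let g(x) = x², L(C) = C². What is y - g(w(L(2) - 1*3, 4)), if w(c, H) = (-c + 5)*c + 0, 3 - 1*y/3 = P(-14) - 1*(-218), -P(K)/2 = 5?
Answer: -631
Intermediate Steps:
P(K) = -10 (P(K) = -2*5 = -10)
y = -615 (y = 9 - 3*(-10 - 1*(-218)) = 9 - 3*(-10 + 218) = 9 - 3*208 = 9 - 624 = -615)
w(c, H) = c*(5 - c) (w(c, H) = (5 - c)*c + 0 = c*(5 - c) + 0 = c*(5 - c))
y - g(w(L(2) - 1*3, 4)) = -615 - ((2² - 1*3)*(5 - (2² - 1*3)))² = -615 - ((4 - 3)*(5 - (4 - 3)))² = -615 - (1*(5 - 1*1))² = -615 - (1*(5 - 1))² = -615 - (1*4)² = -615 - 1*4² = -615 - 1*16 = -615 - 16 = -631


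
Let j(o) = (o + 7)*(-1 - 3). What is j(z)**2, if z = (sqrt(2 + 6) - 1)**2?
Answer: 4608 - 2048*sqrt(2) ≈ 1711.7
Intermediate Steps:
z = (-1 + 2*sqrt(2))**2 (z = (sqrt(8) - 1)**2 = (2*sqrt(2) - 1)**2 = (-1 + 2*sqrt(2))**2 ≈ 3.3431)
j(o) = -28 - 4*o (j(o) = (7 + o)*(-4) = -28 - 4*o)
j(z)**2 = (-28 - 4*(9 - 4*sqrt(2)))**2 = (-28 + (-36 + 16*sqrt(2)))**2 = (-64 + 16*sqrt(2))**2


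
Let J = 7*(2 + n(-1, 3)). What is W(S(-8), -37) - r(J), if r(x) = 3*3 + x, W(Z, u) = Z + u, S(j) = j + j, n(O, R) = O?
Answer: -69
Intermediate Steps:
S(j) = 2*j
J = 7 (J = 7*(2 - 1) = 7*1 = 7)
r(x) = 9 + x
W(S(-8), -37) - r(J) = (2*(-8) - 37) - (9 + 7) = (-16 - 37) - 1*16 = -53 - 16 = -69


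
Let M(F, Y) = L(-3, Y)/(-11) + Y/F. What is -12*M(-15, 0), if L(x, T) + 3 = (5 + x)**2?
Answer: 12/11 ≈ 1.0909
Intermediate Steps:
L(x, T) = -3 + (5 + x)**2
M(F, Y) = -1/11 + Y/F (M(F, Y) = (-3 + (5 - 3)**2)/(-11) + Y/F = (-3 + 2**2)*(-1/11) + Y/F = (-3 + 4)*(-1/11) + Y/F = 1*(-1/11) + Y/F = -1/11 + Y/F)
-12*M(-15, 0) = -12*(0 - 1/11*(-15))/(-15) = -(-4)*(0 + 15/11)/5 = -(-4)*15/(5*11) = -12*(-1/11) = 12/11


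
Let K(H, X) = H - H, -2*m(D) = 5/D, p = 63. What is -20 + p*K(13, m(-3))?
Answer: -20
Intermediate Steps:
m(D) = -5/(2*D)
K(H, X) = 0
-20 + p*K(13, m(-3)) = -20 + 63*0 = -20 + 0 = -20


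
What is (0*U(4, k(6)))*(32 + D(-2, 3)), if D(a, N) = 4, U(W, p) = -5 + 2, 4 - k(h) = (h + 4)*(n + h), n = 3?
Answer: 0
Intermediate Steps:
k(h) = 4 - (3 + h)*(4 + h) (k(h) = 4 - (h + 4)*(3 + h) = 4 - (4 + h)*(3 + h) = 4 - (3 + h)*(4 + h))
U(W, p) = -3
(0*U(4, k(6)))*(32 + D(-2, 3)) = (0*(-3))*(32 + 4) = 0*36 = 0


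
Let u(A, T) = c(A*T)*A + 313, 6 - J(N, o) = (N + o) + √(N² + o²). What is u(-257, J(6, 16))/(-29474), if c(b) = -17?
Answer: -2341/14737 ≈ -0.15885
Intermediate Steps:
J(N, o) = 6 - N - o - √(N² + o²) (J(N, o) = 6 - ((N + o) + √(N² + o²)) = 6 - (N + o + √(N² + o²)) = 6 + (-N - o - √(N² + o²)) = 6 - N - o - √(N² + o²))
u(A, T) = 313 - 17*A (u(A, T) = -17*A + 313 = 313 - 17*A)
u(-257, J(6, 16))/(-29474) = (313 - 17*(-257))/(-29474) = (313 + 4369)*(-1/29474) = 4682*(-1/29474) = -2341/14737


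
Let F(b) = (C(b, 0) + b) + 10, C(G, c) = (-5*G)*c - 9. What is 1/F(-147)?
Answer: -1/146 ≈ -0.0068493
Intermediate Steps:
C(G, c) = -9 - 5*G*c (C(G, c) = -5*G*c - 9 = -9 - 5*G*c)
F(b) = 1 + b (F(b) = ((-9 - 5*b*0) + b) + 10 = ((-9 + 0) + b) + 10 = (-9 + b) + 10 = 1 + b)
1/F(-147) = 1/(1 - 147) = 1/(-146) = -1/146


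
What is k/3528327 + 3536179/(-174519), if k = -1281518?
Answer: -4233481694125/205253366571 ≈ -20.626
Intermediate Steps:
k/3528327 + 3536179/(-174519) = -1281518/3528327 + 3536179/(-174519) = -1281518*1/3528327 + 3536179*(-1/174519) = -1281518/3528327 - 3536179/174519 = -4233481694125/205253366571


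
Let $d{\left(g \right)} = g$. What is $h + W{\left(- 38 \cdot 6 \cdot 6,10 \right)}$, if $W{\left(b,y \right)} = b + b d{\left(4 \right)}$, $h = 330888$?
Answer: $324048$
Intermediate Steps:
$W{\left(b,y \right)} = 5 b$ ($W{\left(b,y \right)} = b + b 4 = b + 4 b = 5 b$)
$h + W{\left(- 38 \cdot 6 \cdot 6,10 \right)} = 330888 + 5 \left(- 38 \cdot 6 \cdot 6\right) = 330888 + 5 \left(\left(-38\right) 36\right) = 330888 + 5 \left(-1368\right) = 330888 - 6840 = 324048$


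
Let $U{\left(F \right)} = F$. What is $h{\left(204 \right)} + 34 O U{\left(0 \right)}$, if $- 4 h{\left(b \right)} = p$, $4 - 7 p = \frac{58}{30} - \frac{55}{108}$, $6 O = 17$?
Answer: $- \frac{1391}{15120} \approx -0.091997$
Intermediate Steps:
$O = \frac{17}{6}$ ($O = \frac{1}{6} \cdot 17 = \frac{17}{6} \approx 2.8333$)
$p = \frac{1391}{3780}$ ($p = \frac{4}{7} - \frac{\frac{58}{30} - \frac{55}{108}}{7} = \frac{4}{7} - \frac{58 \cdot \frac{1}{30} - \frac{55}{108}}{7} = \frac{4}{7} - \frac{\frac{29}{15} - \frac{55}{108}}{7} = \frac{4}{7} - \frac{769}{3780} = \frac{1391}{3780} \approx 0.36799$)
$h{\left(b \right)} = - \frac{1391}{15120}$ ($h{\left(b \right)} = \left(- \frac{1}{4}\right) \frac{1391}{3780} = - \frac{1391}{15120}$)
$h{\left(204 \right)} + 34 O U{\left(0 \right)} = - \frac{1391}{15120} + 34 \cdot \frac{17}{6} \cdot 0 = - \frac{1391}{15120} + \frac{289}{3} \cdot 0 = - \frac{1391}{15120} + 0 = - \frac{1391}{15120}$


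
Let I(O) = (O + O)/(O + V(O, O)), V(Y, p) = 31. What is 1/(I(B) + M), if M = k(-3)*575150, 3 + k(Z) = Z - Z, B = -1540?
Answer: -1509/2603700970 ≈ -5.7956e-7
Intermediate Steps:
k(Z) = -3 (k(Z) = -3 + (Z - Z) = -3 + 0 = -3)
I(O) = 2*O/(31 + O) (I(O) = (O + O)/(O + 31) = (2*O)/(31 + O) = 2*O/(31 + O))
M = -1725450 (M = -3*575150 = -1725450)
1/(I(B) + M) = 1/(2*(-1540)/(31 - 1540) - 1725450) = 1/(2*(-1540)/(-1509) - 1725450) = 1/(2*(-1540)*(-1/1509) - 1725450) = 1/(3080/1509 - 1725450) = 1/(-2603700970/1509) = -1509/2603700970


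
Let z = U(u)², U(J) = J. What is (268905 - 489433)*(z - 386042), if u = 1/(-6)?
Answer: 766197576452/9 ≈ 8.5133e+10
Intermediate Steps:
u = -⅙ ≈ -0.16667
z = 1/36 (z = (-⅙)² = 1/36 ≈ 0.027778)
(268905 - 489433)*(z - 386042) = (268905 - 489433)*(1/36 - 386042) = -220528*(-13897511/36) = 766197576452/9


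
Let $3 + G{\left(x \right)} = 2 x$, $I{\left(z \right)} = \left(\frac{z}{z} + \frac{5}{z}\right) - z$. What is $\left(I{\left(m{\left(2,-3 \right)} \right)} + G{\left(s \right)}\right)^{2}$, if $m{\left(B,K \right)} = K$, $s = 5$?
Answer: $\frac{784}{9} \approx 87.111$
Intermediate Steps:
$I{\left(z \right)} = 1 - z + \frac{5}{z}$ ($I{\left(z \right)} = \left(1 + \frac{5}{z}\right) - z = 1 - z + \frac{5}{z}$)
$G{\left(x \right)} = -3 + 2 x$
$\left(I{\left(m{\left(2,-3 \right)} \right)} + G{\left(s \right)}\right)^{2} = \left(\left(1 - -3 + \frac{5}{-3}\right) + \left(-3 + 2 \cdot 5\right)\right)^{2} = \left(\left(1 + 3 + 5 \left(- \frac{1}{3}\right)\right) + \left(-3 + 10\right)\right)^{2} = \left(\left(1 + 3 - \frac{5}{3}\right) + 7\right)^{2} = \left(\frac{7}{3} + 7\right)^{2} = \left(\frac{28}{3}\right)^{2} = \frac{784}{9}$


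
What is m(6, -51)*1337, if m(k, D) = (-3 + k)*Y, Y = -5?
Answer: -20055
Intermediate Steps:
m(k, D) = 15 - 5*k (m(k, D) = (-3 + k)*(-5) = 15 - 5*k)
m(6, -51)*1337 = (15 - 5*6)*1337 = (15 - 30)*1337 = -15*1337 = -20055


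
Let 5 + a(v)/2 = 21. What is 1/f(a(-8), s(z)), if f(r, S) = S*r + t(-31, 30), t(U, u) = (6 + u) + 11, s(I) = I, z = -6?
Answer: -1/145 ≈ -0.0068966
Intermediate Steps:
a(v) = 32 (a(v) = -10 + 2*21 = -10 + 42 = 32)
t(U, u) = 17 + u
f(r, S) = 47 + S*r (f(r, S) = S*r + (17 + 30) = S*r + 47 = 47 + S*r)
1/f(a(-8), s(z)) = 1/(47 - 6*32) = 1/(47 - 192) = 1/(-145) = -1/145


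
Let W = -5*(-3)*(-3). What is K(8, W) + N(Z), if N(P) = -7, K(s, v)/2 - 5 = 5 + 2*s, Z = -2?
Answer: 45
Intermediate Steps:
W = -45 (W = 15*(-3) = -45)
K(s, v) = 20 + 4*s (K(s, v) = 10 + 2*(5 + 2*s) = 10 + (10 + 4*s) = 20 + 4*s)
K(8, W) + N(Z) = (20 + 4*8) - 7 = (20 + 32) - 7 = 52 - 7 = 45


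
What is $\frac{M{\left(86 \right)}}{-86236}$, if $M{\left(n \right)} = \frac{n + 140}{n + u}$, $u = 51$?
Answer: $- \frac{113}{5907166} \approx -1.9129 \cdot 10^{-5}$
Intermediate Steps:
$M{\left(n \right)} = \frac{140 + n}{51 + n}$ ($M{\left(n \right)} = \frac{n + 140}{n + 51} = \frac{140 + n}{51 + n}$)
$\frac{M{\left(86 \right)}}{-86236} = \frac{\frac{1}{51 + 86} \left(140 + 86\right)}{-86236} = \frac{1}{137} \cdot 226 \left(- \frac{1}{86236}\right) = \frac{226}{137} \left(- \frac{1}{86236}\right) = - \frac{113}{5907166}$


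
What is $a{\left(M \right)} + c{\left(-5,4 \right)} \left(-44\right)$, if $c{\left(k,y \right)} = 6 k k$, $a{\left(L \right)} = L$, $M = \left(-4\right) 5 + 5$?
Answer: $-6615$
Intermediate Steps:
$M = -15$ ($M = -20 + 5 = -15$)
$c{\left(k,y \right)} = 6 k^{2}$
$a{\left(M \right)} + c{\left(-5,4 \right)} \left(-44\right) = -15 + 6 \left(-5\right)^{2} \left(-44\right) = -15 + 6 \cdot 25 \left(-44\right) = -15 + 150 \left(-44\right) = -15 - 6600 = -6615$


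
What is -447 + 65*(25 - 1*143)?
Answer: -8117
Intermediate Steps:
-447 + 65*(25 - 1*143) = -447 + 65*(25 - 143) = -447 + 65*(-118) = -447 - 7670 = -8117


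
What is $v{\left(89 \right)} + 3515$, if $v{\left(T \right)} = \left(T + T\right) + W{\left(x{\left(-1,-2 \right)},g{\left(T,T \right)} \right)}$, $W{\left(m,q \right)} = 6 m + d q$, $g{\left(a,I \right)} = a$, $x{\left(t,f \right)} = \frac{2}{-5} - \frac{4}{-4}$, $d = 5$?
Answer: $\frac{20708}{5} \approx 4141.6$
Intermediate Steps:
$x{\left(t,f \right)} = \frac{3}{5}$ ($x{\left(t,f \right)} = 2 \left(- \frac{1}{5}\right) - -1 = - \frac{2}{5} + 1 = \frac{3}{5}$)
$W{\left(m,q \right)} = 5 q + 6 m$ ($W{\left(m,q \right)} = 6 m + 5 q = 5 q + 6 m$)
$v{\left(T \right)} = \frac{18}{5} + 7 T$ ($v{\left(T \right)} = \left(T + T\right) + \left(5 T + 6 \cdot \frac{3}{5}\right) = 2 T + \left(5 T + \frac{18}{5}\right) = 2 T + \left(\frac{18}{5} + 5 T\right) = \frac{18}{5} + 7 T$)
$v{\left(89 \right)} + 3515 = \left(\frac{18}{5} + 7 \cdot 89\right) + 3515 = \left(\frac{18}{5} + 623\right) + 3515 = \frac{3133}{5} + 3515 = \frac{20708}{5}$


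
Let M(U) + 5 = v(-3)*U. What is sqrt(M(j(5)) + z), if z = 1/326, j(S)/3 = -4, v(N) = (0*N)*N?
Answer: 3*I*sqrt(59006)/326 ≈ 2.2354*I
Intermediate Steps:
v(N) = 0 (v(N) = 0*N = 0)
j(S) = -12 (j(S) = 3*(-4) = -12)
M(U) = -5 (M(U) = -5 + 0*U = -5 + 0 = -5)
z = 1/326 ≈ 0.0030675
sqrt(M(j(5)) + z) = sqrt(-5 + 1/326) = sqrt(-1629/326) = 3*I*sqrt(59006)/326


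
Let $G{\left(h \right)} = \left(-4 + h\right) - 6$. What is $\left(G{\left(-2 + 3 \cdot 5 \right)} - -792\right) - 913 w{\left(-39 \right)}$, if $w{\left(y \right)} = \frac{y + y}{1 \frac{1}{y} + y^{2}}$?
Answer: $\frac{24967578}{29659} \approx 841.82$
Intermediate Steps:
$G{\left(h \right)} = -10 + h$
$w{\left(y \right)} = \frac{2 y}{\frac{1}{y} + y^{2}}$
$\left(G{\left(-2 + 3 \cdot 5 \right)} - -792\right) - 913 w{\left(-39 \right)} = \left(\left(-10 + \left(-2 + 3 \cdot 5\right)\right) - -792\right) - 913 \frac{2 \left(-39\right)^{2}}{1 + \left(-39\right)^{3}} = \left(\left(-10 + \left(-2 + 15\right)\right) + 792\right) - 913 \cdot 2 \cdot 1521 \frac{1}{1 - 59319} = \left(\left(-10 + 13\right) + 792\right) - 913 \cdot 2 \cdot 1521 \frac{1}{-59318} = \left(3 + 792\right) - 913 \cdot 2 \cdot 1521 \left(- \frac{1}{59318}\right) = 795 - - \frac{1388673}{29659} = 795 + \frac{1388673}{29659} = \frac{24967578}{29659}$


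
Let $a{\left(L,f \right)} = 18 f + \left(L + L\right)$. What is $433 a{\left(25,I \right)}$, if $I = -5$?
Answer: $-17320$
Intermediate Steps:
$a{\left(L,f \right)} = 2 L + 18 f$ ($a{\left(L,f \right)} = 18 f + 2 L = 2 L + 18 f$)
$433 a{\left(25,I \right)} = 433 \left(2 \cdot 25 + 18 \left(-5\right)\right) = 433 \left(50 - 90\right) = 433 \left(-40\right) = -17320$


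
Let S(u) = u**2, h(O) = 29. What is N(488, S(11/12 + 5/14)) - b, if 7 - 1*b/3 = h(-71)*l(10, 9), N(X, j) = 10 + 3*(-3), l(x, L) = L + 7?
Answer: 1372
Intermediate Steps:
l(x, L) = 7 + L
N(X, j) = 1 (N(X, j) = 10 - 9 = 1)
b = -1371 (b = 21 - 87*(7 + 9) = 21 - 87*16 = 21 - 3*464 = 21 - 1392 = -1371)
N(488, S(11/12 + 5/14)) - b = 1 - 1*(-1371) = 1 + 1371 = 1372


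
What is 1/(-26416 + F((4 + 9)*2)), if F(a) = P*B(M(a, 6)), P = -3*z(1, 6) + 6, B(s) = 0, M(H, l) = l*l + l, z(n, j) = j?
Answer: -1/26416 ≈ -3.7856e-5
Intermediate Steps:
M(H, l) = l + l² (M(H, l) = l² + l = l + l²)
P = -12 (P = -3*6 + 6 = -18 + 6 = -12)
F(a) = 0 (F(a) = -12*0 = 0)
1/(-26416 + F((4 + 9)*2)) = 1/(-26416 + 0) = 1/(-26416) = -1/26416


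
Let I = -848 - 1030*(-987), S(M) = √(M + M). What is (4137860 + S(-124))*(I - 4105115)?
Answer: -12783310204580 - 6178706*I*√62 ≈ -1.2783e+13 - 4.8651e+7*I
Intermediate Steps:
S(M) = √2*√M (S(M) = √(2*M) = √2*√M)
I = 1015762 (I = -848 + 1016610 = 1015762)
(4137860 + S(-124))*(I - 4105115) = (4137860 + √2*√(-124))*(1015762 - 4105115) = (4137860 + √2*(2*I*√31))*(-3089353) = (4137860 + 2*I*√62)*(-3089353) = -12783310204580 - 6178706*I*√62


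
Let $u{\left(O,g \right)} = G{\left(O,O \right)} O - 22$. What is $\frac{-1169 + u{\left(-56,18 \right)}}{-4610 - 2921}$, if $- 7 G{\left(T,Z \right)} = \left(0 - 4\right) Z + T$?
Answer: $- \frac{9}{443} \approx -0.020316$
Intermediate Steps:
$G{\left(T,Z \right)} = - \frac{T}{7} + \frac{4 Z}{7}$ ($G{\left(T,Z \right)} = - \frac{\left(0 - 4\right) Z + T}{7} = - \frac{- 4 Z + T}{7} = - \frac{T - 4 Z}{7} = - \frac{T}{7} + \frac{4 Z}{7}$)
$u{\left(O,g \right)} = -22 + \frac{3 O^{2}}{7}$ ($u{\left(O,g \right)} = \left(- \frac{O}{7} + \frac{4 O}{7}\right) O - 22 = \frac{3 O}{7} O - 22 = \frac{3 O^{2}}{7} - 22 = -22 + \frac{3 O^{2}}{7}$)
$\frac{-1169 + u{\left(-56,18 \right)}}{-4610 - 2921} = \frac{-1169 - \left(22 - \frac{3 \left(-56\right)^{2}}{7}\right)}{-4610 - 2921} = \frac{-1169 + \left(-22 + \frac{3}{7} \cdot 3136\right)}{-7531} = \left(-1169 + \left(-22 + 1344\right)\right) \left(- \frac{1}{7531}\right) = \left(-1169 + 1322\right) \left(- \frac{1}{7531}\right) = 153 \left(- \frac{1}{7531}\right) = - \frac{9}{443}$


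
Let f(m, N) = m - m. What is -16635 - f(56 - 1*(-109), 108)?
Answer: -16635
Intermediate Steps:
f(m, N) = 0
-16635 - f(56 - 1*(-109), 108) = -16635 - 1*0 = -16635 + 0 = -16635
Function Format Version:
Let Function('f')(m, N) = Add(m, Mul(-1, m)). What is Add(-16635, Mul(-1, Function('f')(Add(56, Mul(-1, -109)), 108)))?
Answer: -16635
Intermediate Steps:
Function('f')(m, N) = 0
Add(-16635, Mul(-1, Function('f')(Add(56, Mul(-1, -109)), 108))) = Add(-16635, Mul(-1, 0)) = Add(-16635, 0) = -16635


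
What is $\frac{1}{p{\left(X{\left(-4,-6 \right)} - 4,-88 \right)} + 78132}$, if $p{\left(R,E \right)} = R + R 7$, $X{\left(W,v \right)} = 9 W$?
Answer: $\frac{1}{77812} \approx 1.2851 \cdot 10^{-5}$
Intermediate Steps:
$p{\left(R,E \right)} = 8 R$ ($p{\left(R,E \right)} = R + 7 R = 8 R$)
$\frac{1}{p{\left(X{\left(-4,-6 \right)} - 4,-88 \right)} + 78132} = \frac{1}{8 \left(9 \left(-4\right) - 4\right) + 78132} = \frac{1}{8 \left(-36 - 4\right) + 78132} = \frac{1}{8 \left(-40\right) + 78132} = \frac{1}{-320 + 78132} = \frac{1}{77812}$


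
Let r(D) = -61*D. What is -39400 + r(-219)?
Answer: -26041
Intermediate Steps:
-39400 + r(-219) = -39400 - 61*(-219) = -39400 + 13359 = -26041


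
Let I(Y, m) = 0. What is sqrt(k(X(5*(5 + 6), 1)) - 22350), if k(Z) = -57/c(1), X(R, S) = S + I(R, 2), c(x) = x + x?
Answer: 3*I*sqrt(9946)/2 ≈ 149.59*I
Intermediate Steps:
c(x) = 2*x
X(R, S) = S (X(R, S) = S + 0 = S)
k(Z) = -57/2 (k(Z) = -57/(2*1) = -57/2)
sqrt(k(X(5*(5 + 6), 1)) - 22350) = sqrt(-57/2 - 22350) = sqrt(-44757/2) = 3*I*sqrt(9946)/2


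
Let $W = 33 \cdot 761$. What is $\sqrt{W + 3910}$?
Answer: $\sqrt{29023} \approx 170.36$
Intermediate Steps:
$W = 25113$
$\sqrt{W + 3910} = \sqrt{25113 + 3910} = \sqrt{29023}$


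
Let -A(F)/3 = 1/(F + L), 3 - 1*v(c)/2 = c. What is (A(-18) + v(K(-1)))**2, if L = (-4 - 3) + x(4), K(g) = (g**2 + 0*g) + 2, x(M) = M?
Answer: 1/49 ≈ 0.020408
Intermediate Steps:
K(g) = 2 + g**2 (K(g) = (g**2 + 0) + 2 = g**2 + 2 = 2 + g**2)
v(c) = 6 - 2*c
L = -3 (L = (-4 - 3) + 4 = -7 + 4 = -3)
A(F) = -3/(-3 + F) (A(F) = -3/(F - 3) = -3/(-3 + F))
(A(-18) + v(K(-1)))**2 = (-3/(-3 - 18) + (6 - 2*(2 + (-1)**2)))**2 = (-3/(-21) + (6 - 2*(2 + 1)))**2 = (-3*(-1/21) + (6 - 2*3))**2 = (1/7 + (6 - 6))**2 = (1/7 + 0)**2 = (1/7)**2 = 1/49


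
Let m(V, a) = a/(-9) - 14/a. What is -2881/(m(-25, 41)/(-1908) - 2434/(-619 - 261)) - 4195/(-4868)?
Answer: -1085254173200515/1043731284988 ≈ -1039.8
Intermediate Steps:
m(V, a) = -14/a - a/9 (m(V, a) = a*(-1/9) - 14/a = -a/9 - 14/a = -14/a - a/9)
-2881/(m(-25, 41)/(-1908) - 2434/(-619 - 261)) - 4195/(-4868) = -2881/((-14/41 - 1/9*41)/(-1908) - 2434/(-619 - 261)) - 4195/(-4868) = -2881/((-14*1/41 - 41/9)*(-1/1908) - 2434/(-880)) - 4195*(-1/4868) = -2881/((-14/41 - 41/9)*(-1/1908) - 2434*(-1/880)) + 4195/4868 = -2881/(-1807/369*(-1/1908) + 1217/440) + 4195/4868 = -2881/(1807/704052 + 1217/440) + 4195/4868 = -2881/214406591/77445720 + 4195/4868 = -2881*77445720/214406591 + 4195/4868 = -223121119320/214406591 + 4195/4868 = -1085254173200515/1043731284988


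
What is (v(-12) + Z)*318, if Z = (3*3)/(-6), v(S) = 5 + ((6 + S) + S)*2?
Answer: -10335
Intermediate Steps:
v(S) = 17 + 4*S (v(S) = 5 + (6 + 2*S)*2 = 5 + (12 + 4*S) = 17 + 4*S)
Z = -3/2 (Z = 9*(-1/6) = -3/2 ≈ -1.5000)
(v(-12) + Z)*318 = ((17 + 4*(-12)) - 3/2)*318 = ((17 - 48) - 3/2)*318 = (-31 - 3/2)*318 = -65/2*318 = -10335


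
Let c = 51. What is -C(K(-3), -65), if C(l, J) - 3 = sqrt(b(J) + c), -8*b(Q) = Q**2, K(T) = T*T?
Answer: -3 - I*sqrt(7634)/4 ≈ -3.0 - 21.843*I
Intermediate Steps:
K(T) = T**2
b(Q) = -Q**2/8
C(l, J) = 3 + sqrt(51 - J**2/8) (C(l, J) = 3 + sqrt(-J**2/8 + 51) = 3 + sqrt(51 - J**2/8))
-C(K(-3), -65) = -(3 + sqrt(816 - 2*(-65)**2)/4) = -(3 + sqrt(816 - 2*4225)/4) = -(3 + sqrt(816 - 8450)/4) = -(3 + sqrt(-7634)/4) = -(3 + (I*sqrt(7634))/4) = -(3 + I*sqrt(7634)/4) = -3 - I*sqrt(7634)/4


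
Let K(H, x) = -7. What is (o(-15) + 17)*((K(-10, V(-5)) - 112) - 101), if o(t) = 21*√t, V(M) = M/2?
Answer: -3740 - 4620*I*√15 ≈ -3740.0 - 17893.0*I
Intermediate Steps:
V(M) = M/2 (V(M) = M*(½) = M/2)
(o(-15) + 17)*((K(-10, V(-5)) - 112) - 101) = (21*√(-15) + 17)*((-7 - 112) - 101) = (21*(I*√15) + 17)*(-119 - 101) = (21*I*√15 + 17)*(-220) = (17 + 21*I*√15)*(-220) = -3740 - 4620*I*√15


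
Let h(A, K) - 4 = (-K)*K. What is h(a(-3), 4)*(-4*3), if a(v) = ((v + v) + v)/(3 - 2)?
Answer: 144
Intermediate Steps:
a(v) = 3*v (a(v) = (2*v + v)/1 = (3*v)*1 = 3*v)
h(A, K) = 4 - K² (h(A, K) = 4 + (-K)*K = 4 - K²)
h(a(-3), 4)*(-4*3) = (4 - 1*4²)*(-4*3) = (4 - 1*16)*(-12) = (4 - 16)*(-12) = -12*(-12) = 144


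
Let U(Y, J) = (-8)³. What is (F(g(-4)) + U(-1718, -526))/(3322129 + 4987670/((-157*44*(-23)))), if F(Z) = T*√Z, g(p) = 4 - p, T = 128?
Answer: -40674304/263919065853 + 20337152*√2/263919065853 ≈ -4.5140e-5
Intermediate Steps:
U(Y, J) = -512
F(Z) = 128*√Z
(F(g(-4)) + U(-1718, -526))/(3322129 + 4987670/((-157*44*(-23)))) = (128*√(4 - 1*(-4)) - 512)/(3322129 + 4987670/((-157*44*(-23)))) = (128*√(4 + 4) - 512)/(3322129 + 4987670/((-6908*(-23)))) = (128*√8 - 512)/(3322129 + 4987670/158884) = (128*(2*√2) - 512)/(3322129 + 4987670*(1/158884)) = (256*√2 - 512)/(3322129 + 2493835/79442) = (-512 + 256*√2)/(263919065853/79442) = (-512 + 256*√2)*(79442/263919065853) = -40674304/263919065853 + 20337152*√2/263919065853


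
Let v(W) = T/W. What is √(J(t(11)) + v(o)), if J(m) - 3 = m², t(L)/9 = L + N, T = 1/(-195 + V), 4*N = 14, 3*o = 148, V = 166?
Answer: √78443495538/2146 ≈ 130.51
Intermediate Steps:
o = 148/3 (o = (⅓)*148 = 148/3 ≈ 49.333)
N = 7/2 (N = (¼)*14 = 7/2 ≈ 3.5000)
T = -1/29 (T = 1/(-195 + 166) = 1/(-29) = -1/29 ≈ -0.034483)
v(W) = -1/(29*W)
t(L) = 63/2 + 9*L (t(L) = 9*(L + 7/2) = 9*(7/2 + L) = 63/2 + 9*L)
J(m) = 3 + m²
√(J(t(11)) + v(o)) = √((3 + (63/2 + 9*11)²) - 1/(29*148/3)) = √((3 + (63/2 + 99)²) - 1/29*3/148) = √((3 + (261/2)²) - 3/4292) = √((3 + 68121/4) - 3/4292) = √(68133/4 - 3/4292) = √(36553353/2146) = √78443495538/2146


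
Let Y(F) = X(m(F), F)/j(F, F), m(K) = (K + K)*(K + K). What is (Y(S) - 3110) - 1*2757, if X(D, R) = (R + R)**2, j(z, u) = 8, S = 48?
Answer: -4715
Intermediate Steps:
m(K) = 4*K**2 (m(K) = (2*K)*(2*K) = 4*K**2)
X(D, R) = 4*R**2 (X(D, R) = (2*R)**2 = 4*R**2)
Y(F) = F**2/2 (Y(F) = (4*F**2)/8 = (4*F**2)*(1/8) = F**2/2)
(Y(S) - 3110) - 1*2757 = ((1/2)*48**2 - 3110) - 1*2757 = ((1/2)*2304 - 3110) - 2757 = (1152 - 3110) - 2757 = -1958 - 2757 = -4715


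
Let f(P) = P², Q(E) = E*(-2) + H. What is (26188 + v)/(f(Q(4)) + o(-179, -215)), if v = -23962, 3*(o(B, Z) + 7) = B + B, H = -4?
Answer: 126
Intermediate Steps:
o(B, Z) = -7 + 2*B/3 (o(B, Z) = -7 + (B + B)/3 = -7 + (2*B)/3 = -7 + 2*B/3)
Q(E) = -4 - 2*E (Q(E) = E*(-2) - 4 = -2*E - 4 = -4 - 2*E)
(26188 + v)/(f(Q(4)) + o(-179, -215)) = (26188 - 23962)/((-4 - 2*4)² + (-7 + (⅔)*(-179))) = 2226/((-4 - 8)² + (-7 - 358/3)) = 2226/((-12)² - 379/3) = 2226/(144 - 379/3) = 2226/(53/3) = 2226*(3/53) = 126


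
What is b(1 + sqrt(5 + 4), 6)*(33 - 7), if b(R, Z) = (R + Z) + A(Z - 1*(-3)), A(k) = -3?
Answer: 182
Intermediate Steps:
b(R, Z) = -3 + R + Z (b(R, Z) = (R + Z) - 3 = -3 + R + Z)
b(1 + sqrt(5 + 4), 6)*(33 - 7) = (-3 + (1 + sqrt(5 + 4)) + 6)*(33 - 7) = (-3 + (1 + sqrt(9)) + 6)*26 = (-3 + (1 + 3) + 6)*26 = (-3 + 4 + 6)*26 = 7*26 = 182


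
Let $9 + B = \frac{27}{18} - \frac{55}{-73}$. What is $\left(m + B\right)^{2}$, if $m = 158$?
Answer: $\frac{487658889}{21316} \approx 22878.0$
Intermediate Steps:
$B = - \frac{985}{146}$ ($B = -9 + \left(\frac{27}{18} - \frac{55}{-73}\right) = -9 + \left(27 \cdot \frac{1}{18} - - \frac{55}{73}\right) = -9 + \left(\frac{3}{2} + \frac{55}{73}\right) = -9 + \frac{329}{146} = - \frac{985}{146} \approx -6.7466$)
$\left(m + B\right)^{2} = \left(158 - \frac{985}{146}\right)^{2} = \left(\frac{22083}{146}\right)^{2} = \frac{487658889}{21316}$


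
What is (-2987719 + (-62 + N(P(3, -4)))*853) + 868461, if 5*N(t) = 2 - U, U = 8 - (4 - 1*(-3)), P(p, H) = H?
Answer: -10859867/5 ≈ -2.1720e+6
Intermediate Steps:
U = 1 (U = 8 - (4 + 3) = 8 - 1*7 = 8 - 7 = 1)
N(t) = ⅕ (N(t) = (2 - 1*1)/5 = (2 - 1)/5 = (⅕)*1 = ⅕)
(-2987719 + (-62 + N(P(3, -4)))*853) + 868461 = (-2987719 + (-62 + ⅕)*853) + 868461 = (-2987719 - 309/5*853) + 868461 = (-2987719 - 263577/5) + 868461 = -15202172/5 + 868461 = -10859867/5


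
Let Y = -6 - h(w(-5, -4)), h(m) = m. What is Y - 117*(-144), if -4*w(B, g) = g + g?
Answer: 16840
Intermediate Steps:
w(B, g) = -g/2 (w(B, g) = -(g + g)/4 = -g/2)
Y = -8 (Y = -6 - (-1)*(-4)/2 = -6 - 1*2 = -6 - 2 = -8)
Y - 117*(-144) = -8 - 117*(-144) = -8 + 16848 = 16840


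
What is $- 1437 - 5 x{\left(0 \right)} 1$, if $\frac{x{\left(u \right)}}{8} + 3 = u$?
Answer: $-172440$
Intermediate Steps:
$x{\left(u \right)} = -24 + 8 u$
$- 1437 - 5 x{\left(0 \right)} 1 = - 1437 - 5 \left(-24 + 8 \cdot 0\right) 1 = - 1437 - 5 \left(-24 + 0\right) 1 = - 1437 \left(-5\right) \left(-24\right) 1 = - 1437 \cdot 120 \cdot 1 = \left(-1437\right) 120 = -172440$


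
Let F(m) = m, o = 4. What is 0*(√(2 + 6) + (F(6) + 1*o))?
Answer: 0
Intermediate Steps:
0*(√(2 + 6) + (F(6) + 1*o)) = 0*(√(2 + 6) + (6 + 1*4)) = 0*(√8 + (6 + 4)) = 0*(2*√2 + 10) = 0*(10 + 2*√2) = 0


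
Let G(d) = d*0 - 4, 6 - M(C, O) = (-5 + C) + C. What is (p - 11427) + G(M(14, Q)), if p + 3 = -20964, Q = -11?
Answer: -32398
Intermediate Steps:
M(C, O) = 11 - 2*C (M(C, O) = 6 - ((-5 + C) + C) = 6 - (-5 + 2*C) = 6 + (5 - 2*C) = 11 - 2*C)
G(d) = -4 (G(d) = 0 - 4 = -4)
p = -20967 (p = -3 - 20964 = -20967)
(p - 11427) + G(M(14, Q)) = (-20967 - 11427) - 4 = -32394 - 4 = -32398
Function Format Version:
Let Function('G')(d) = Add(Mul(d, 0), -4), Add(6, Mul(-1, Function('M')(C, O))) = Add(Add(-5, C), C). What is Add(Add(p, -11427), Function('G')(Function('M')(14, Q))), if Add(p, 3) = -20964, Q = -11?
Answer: -32398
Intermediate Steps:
Function('M')(C, O) = Add(11, Mul(-2, C)) (Function('M')(C, O) = Add(6, Mul(-1, Add(Add(-5, C), C))) = Add(6, Mul(-1, Add(-5, Mul(2, C)))) = Add(6, Add(5, Mul(-2, C))) = Add(11, Mul(-2, C)))
Function('G')(d) = -4 (Function('G')(d) = Add(0, -4) = -4)
p = -20967 (p = Add(-3, -20964) = -20967)
Add(Add(p, -11427), Function('G')(Function('M')(14, Q))) = Add(Add(-20967, -11427), -4) = Add(-32394, -4) = -32398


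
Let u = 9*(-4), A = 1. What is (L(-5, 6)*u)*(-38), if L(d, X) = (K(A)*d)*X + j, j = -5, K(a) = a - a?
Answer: -6840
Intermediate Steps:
K(a) = 0
L(d, X) = -5 (L(d, X) = (0*d)*X - 5 = 0*X - 5 = 0 - 5 = -5)
u = -36
(L(-5, 6)*u)*(-38) = -5*(-36)*(-38) = 180*(-38) = -6840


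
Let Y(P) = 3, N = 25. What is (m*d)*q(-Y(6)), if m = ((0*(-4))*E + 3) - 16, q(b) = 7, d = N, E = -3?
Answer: -2275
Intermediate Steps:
d = 25
m = -13 (m = ((0*(-4))*(-3) + 3) - 16 = (0*(-3) + 3) - 16 = (0 + 3) - 16 = 3 - 16 = -13)
(m*d)*q(-Y(6)) = -13*25*7 = -325*7 = -2275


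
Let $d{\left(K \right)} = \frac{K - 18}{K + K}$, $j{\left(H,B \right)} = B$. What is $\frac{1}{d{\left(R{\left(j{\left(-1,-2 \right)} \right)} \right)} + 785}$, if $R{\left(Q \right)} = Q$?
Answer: $\frac{1}{790} \approx 0.0012658$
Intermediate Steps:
$d{\left(K \right)} = \frac{-18 + K}{2 K}$
$\frac{1}{d{\left(R{\left(j{\left(-1,-2 \right)} \right)} \right)} + 785} = \frac{1}{\frac{-18 - 2}{2 \left(-2\right)} + 785} = \frac{1}{\frac{1}{2} \left(- \frac{1}{2}\right) \left(-20\right) + 785} = \frac{1}{5 + 785} = \frac{1}{790}$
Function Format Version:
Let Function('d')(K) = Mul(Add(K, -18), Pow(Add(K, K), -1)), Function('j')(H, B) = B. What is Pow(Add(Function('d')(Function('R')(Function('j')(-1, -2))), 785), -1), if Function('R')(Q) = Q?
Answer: Rational(1, 790) ≈ 0.0012658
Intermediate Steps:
Function('d')(K) = Mul(Rational(1, 2), Pow(K, -1), Add(-18, K)) (Function('d')(K) = Mul(Add(-18, K), Pow(Mul(2, K), -1)) = Mul(Add(-18, K), Mul(Rational(1, 2), Pow(K, -1))) = Mul(Rational(1, 2), Pow(K, -1), Add(-18, K)))
Pow(Add(Function('d')(Function('R')(Function('j')(-1, -2))), 785), -1) = Pow(Add(Mul(Rational(1, 2), Pow(-2, -1), Add(-18, -2)), 785), -1) = Pow(Add(Mul(Rational(1, 2), Rational(-1, 2), -20), 785), -1) = Pow(Add(5, 785), -1) = Pow(790, -1) = Rational(1, 790)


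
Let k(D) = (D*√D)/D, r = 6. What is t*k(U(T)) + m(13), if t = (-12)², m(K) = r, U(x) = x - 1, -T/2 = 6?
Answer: 6 + 144*I*√13 ≈ 6.0 + 519.2*I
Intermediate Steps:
T = -12 (T = -2*6 = -12)
U(x) = -1 + x
m(K) = 6
k(D) = √D (k(D) = D^(3/2)/D = √D)
t = 144
t*k(U(T)) + m(13) = 144*√(-1 - 12) + 6 = 144*√(-13) + 6 = 144*(I*√13) + 6 = 144*I*√13 + 6 = 6 + 144*I*√13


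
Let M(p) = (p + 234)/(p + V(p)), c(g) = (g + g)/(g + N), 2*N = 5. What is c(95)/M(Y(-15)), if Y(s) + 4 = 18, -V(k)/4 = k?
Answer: -133/403 ≈ -0.33002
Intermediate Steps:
N = 5/2 (N = (½)*5 = 5/2 ≈ 2.5000)
V(k) = -4*k
c(g) = 2*g/(5/2 + g) (c(g) = (g + g)/(g + 5/2) = (2*g)/(5/2 + g) = 2*g/(5/2 + g))
Y(s) = 14 (Y(s) = -4 + 18 = 14)
M(p) = -(234 + p)/(3*p) (M(p) = (p + 234)/(p - 4*p) = (234 + p)/((-3*p)) = (234 + p)*(-1/(3*p)) = -(234 + p)/(3*p))
c(95)/M(Y(-15)) = (4*95/(5 + 2*95))/(((⅓)*(-234 - 1*14)/14)) = (4*95/(5 + 190))/(((⅓)*(1/14)*(-234 - 14))) = (4*95/195)/(((⅓)*(1/14)*(-248))) = (4*95*(1/195))/(-124/21) = (76/39)*(-21/124) = -133/403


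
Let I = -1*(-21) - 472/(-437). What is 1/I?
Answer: 437/9649 ≈ 0.045290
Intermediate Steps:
I = 9649/437 (I = 21 - 472*(-1)/437 = 21 - 1*(-472/437) = 21 + 472/437 = 9649/437 ≈ 22.080)
1/I = 1/(9649/437) = 437/9649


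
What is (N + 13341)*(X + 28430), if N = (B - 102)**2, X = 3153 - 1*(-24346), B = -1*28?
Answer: 1691348889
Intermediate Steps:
B = -28
X = 27499 (X = 3153 + 24346 = 27499)
N = 16900 (N = (-28 - 102)**2 = (-130)**2 = 16900)
(N + 13341)*(X + 28430) = (16900 + 13341)*(27499 + 28430) = 30241*55929 = 1691348889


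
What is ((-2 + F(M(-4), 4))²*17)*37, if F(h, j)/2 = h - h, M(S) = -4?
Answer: 2516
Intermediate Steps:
F(h, j) = 0 (F(h, j) = 2*(h - h) = 2*0 = 0)
((-2 + F(M(-4), 4))²*17)*37 = ((-2 + 0)²*17)*37 = ((-2)²*17)*37 = (4*17)*37 = 68*37 = 2516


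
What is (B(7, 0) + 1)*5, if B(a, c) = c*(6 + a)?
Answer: 5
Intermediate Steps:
(B(7, 0) + 1)*5 = (0*(6 + 7) + 1)*5 = (0*13 + 1)*5 = (0 + 1)*5 = 1*5 = 5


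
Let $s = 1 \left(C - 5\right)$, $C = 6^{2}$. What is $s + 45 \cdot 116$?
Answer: $5251$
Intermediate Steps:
$C = 36$
$s = 31$ ($s = 1 \left(36 - 5\right) = 1 \cdot 31 = 31$)
$s + 45 \cdot 116 = 31 + 45 \cdot 116 = 31 + 5220 = 5251$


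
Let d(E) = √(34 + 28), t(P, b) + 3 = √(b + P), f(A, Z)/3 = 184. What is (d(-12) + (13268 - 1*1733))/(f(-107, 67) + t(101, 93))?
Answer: (11535 + √62)/(549 + √194) ≈ 20.505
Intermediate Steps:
f(A, Z) = 552 (f(A, Z) = 3*184 = 552)
t(P, b) = -3 + √(P + b) (t(P, b) = -3 + √(b + P) = -3 + √(P + b))
d(E) = √62
(d(-12) + (13268 - 1*1733))/(f(-107, 67) + t(101, 93)) = (√62 + (13268 - 1*1733))/(552 + (-3 + √(101 + 93))) = (√62 + (13268 - 1733))/(552 + (-3 + √194)) = (√62 + 11535)/(549 + √194) = (11535 + √62)/(549 + √194)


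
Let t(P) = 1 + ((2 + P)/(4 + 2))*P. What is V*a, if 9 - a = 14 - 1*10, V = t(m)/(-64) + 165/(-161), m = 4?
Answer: -56825/10304 ≈ -5.5148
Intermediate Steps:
t(P) = 1 + P*(⅓ + P/6) (t(P) = 1 + ((2 + P)/6)*P = 1 + ((2 + P)*(⅙))*P = 1 + (⅓ + P/6)*P = 1 + P*(⅓ + P/6))
V = -11365/10304 (V = (1 + (⅓)*4 + (⅙)*4²)/(-64) + 165/(-161) = (1 + 4/3 + (⅙)*16)*(-1/64) + 165*(-1/161) = (1 + 4/3 + 8/3)*(-1/64) - 165/161 = 5*(-1/64) - 165/161 = -5/64 - 165/161 = -11365/10304 ≈ -1.1030)
a = 5 (a = 9 - (14 - 1*10) = 9 - (14 - 10) = 9 - 1*4 = 9 - 4 = 5)
V*a = -11365/10304*5 = -56825/10304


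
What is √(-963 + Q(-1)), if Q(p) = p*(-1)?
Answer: I*√962 ≈ 31.016*I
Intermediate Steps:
Q(p) = -p
√(-963 + Q(-1)) = √(-963 - 1*(-1)) = √(-963 + 1) = √(-962) = I*√962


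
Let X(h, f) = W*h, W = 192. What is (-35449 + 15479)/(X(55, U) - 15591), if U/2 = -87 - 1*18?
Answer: 19970/5031 ≈ 3.9694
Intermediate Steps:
U = -210 (U = 2*(-87 - 1*18) = 2*(-87 - 18) = 2*(-105) = -210)
X(h, f) = 192*h
(-35449 + 15479)/(X(55, U) - 15591) = (-35449 + 15479)/(192*55 - 15591) = -19970/(10560 - 15591) = -19970/(-5031) = -19970*(-1/5031) = 19970/5031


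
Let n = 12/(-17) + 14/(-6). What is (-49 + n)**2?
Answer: 7043716/2601 ≈ 2708.1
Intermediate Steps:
n = -155/51 (n = 12*(-1/17) + 14*(-1/6) = -12/17 - 7/3 = -155/51 ≈ -3.0392)
(-49 + n)**2 = (-49 - 155/51)**2 = (-2654/51)**2 = 7043716/2601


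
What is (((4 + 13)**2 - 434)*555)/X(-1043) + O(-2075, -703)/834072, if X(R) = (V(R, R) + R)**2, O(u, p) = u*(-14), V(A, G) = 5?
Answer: -41460875/1040122537 ≈ -0.039862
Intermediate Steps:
O(u, p) = -14*u
X(R) = (5 + R)**2
(((4 + 13)**2 - 434)*555)/X(-1043) + O(-2075, -703)/834072 = (((4 + 13)**2 - 434)*555)/((5 - 1043)**2) - 14*(-2075)/834072 = ((17**2 - 434)*555)/((-1038)**2) + 29050*(1/834072) = ((289 - 434)*555)/1077444 + 14525/417036 = -145*555*(1/1077444) + 14525/417036 = -80475*1/1077444 + 14525/417036 = -26825/359148 + 14525/417036 = -41460875/1040122537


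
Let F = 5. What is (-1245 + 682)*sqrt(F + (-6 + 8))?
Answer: -563*sqrt(7) ≈ -1489.6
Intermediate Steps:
(-1245 + 682)*sqrt(F + (-6 + 8)) = (-1245 + 682)*sqrt(5 + (-6 + 8)) = -563*sqrt(5 + 2) = -563*sqrt(7)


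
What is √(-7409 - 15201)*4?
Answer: 4*I*√22610 ≈ 601.46*I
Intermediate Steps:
√(-7409 - 15201)*4 = √(-22610)*4 = (I*√22610)*4 = 4*I*√22610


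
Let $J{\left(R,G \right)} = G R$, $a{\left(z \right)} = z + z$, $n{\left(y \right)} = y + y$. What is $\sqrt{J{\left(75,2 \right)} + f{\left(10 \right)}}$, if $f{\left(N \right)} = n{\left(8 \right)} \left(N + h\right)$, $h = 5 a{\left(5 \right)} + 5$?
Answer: $\sqrt{1190} \approx 34.496$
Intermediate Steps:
$n{\left(y \right)} = 2 y$
$a{\left(z \right)} = 2 z$
$h = 55$ ($h = 5 \cdot 2 \cdot 5 + 5 = 5 \cdot 10 + 5 = 50 + 5 = 55$)
$f{\left(N \right)} = 880 + 16 N$ ($f{\left(N \right)} = 2 \cdot 8 \left(N + 55\right) = 16 \left(55 + N\right) = 880 + 16 N$)
$\sqrt{J{\left(75,2 \right)} + f{\left(10 \right)}} = \sqrt{2 \cdot 75 + \left(880 + 16 \cdot 10\right)} = \sqrt{150 + \left(880 + 160\right)} = \sqrt{150 + 1040} = \sqrt{1190}$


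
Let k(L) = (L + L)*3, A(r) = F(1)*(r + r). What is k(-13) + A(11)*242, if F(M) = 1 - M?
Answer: -78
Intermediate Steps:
A(r) = 0 (A(r) = (1 - 1*1)*(r + r) = (1 - 1)*(2*r) = 0*(2*r) = 0)
k(L) = 6*L (k(L) = (2*L)*3 = 6*L)
k(-13) + A(11)*242 = 6*(-13) + 0*242 = -78 + 0 = -78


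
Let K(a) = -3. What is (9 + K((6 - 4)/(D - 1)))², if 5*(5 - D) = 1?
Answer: 36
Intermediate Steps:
D = 24/5 (D = 5 - ⅕*1 = 5 - ⅕ = 24/5 ≈ 4.8000)
(9 + K((6 - 4)/(D - 1)))² = (9 - 3)² = 6² = 36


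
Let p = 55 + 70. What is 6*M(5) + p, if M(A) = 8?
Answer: 173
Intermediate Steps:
p = 125
6*M(5) + p = 6*8 + 125 = 48 + 125 = 173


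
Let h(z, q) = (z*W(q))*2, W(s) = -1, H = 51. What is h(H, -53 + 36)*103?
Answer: -10506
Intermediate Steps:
h(z, q) = -2*z (h(z, q) = (z*(-1))*2 = -z*2 = -2*z)
h(H, -53 + 36)*103 = -2*51*103 = -102*103 = -10506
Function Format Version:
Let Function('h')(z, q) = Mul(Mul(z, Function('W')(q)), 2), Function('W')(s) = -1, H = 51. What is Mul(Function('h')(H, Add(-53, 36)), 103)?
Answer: -10506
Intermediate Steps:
Function('h')(z, q) = Mul(-2, z) (Function('h')(z, q) = Mul(Mul(z, -1), 2) = Mul(Mul(-1, z), 2) = Mul(-2, z))
Mul(Function('h')(H, Add(-53, 36)), 103) = Mul(Mul(-2, 51), 103) = Mul(-102, 103) = -10506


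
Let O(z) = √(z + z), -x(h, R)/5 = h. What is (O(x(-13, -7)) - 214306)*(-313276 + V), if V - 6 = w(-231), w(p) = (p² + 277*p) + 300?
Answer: 69348564376 - 323596*√130 ≈ 6.9345e+10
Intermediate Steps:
w(p) = 300 + p² + 277*p
x(h, R) = -5*h
V = -10320 (V = 6 + (300 + (-231)² + 277*(-231)) = 6 + (300 + 53361 - 63987) = 6 - 10326 = -10320)
O(z) = √2*√z (O(z) = √(2*z) = √2*√z)
(O(x(-13, -7)) - 214306)*(-313276 + V) = (√2*√(-5*(-13)) - 214306)*(-313276 - 10320) = (√2*√65 - 214306)*(-323596) = (√130 - 214306)*(-323596) = (-214306 + √130)*(-323596) = 69348564376 - 323596*√130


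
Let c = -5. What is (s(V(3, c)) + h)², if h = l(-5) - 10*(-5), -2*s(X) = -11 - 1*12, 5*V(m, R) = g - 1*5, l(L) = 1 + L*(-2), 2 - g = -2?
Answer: 21025/4 ≈ 5256.3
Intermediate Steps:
g = 4 (g = 2 - 1*(-2) = 2 + 2 = 4)
l(L) = 1 - 2*L
V(m, R) = -⅕ (V(m, R) = (4 - 1*5)/5 = (4 - 5)/5 = (⅕)*(-1) = -⅕)
s(X) = 23/2 (s(X) = -(-11 - 1*12)/2 = -(-11 - 12)/2 = -½*(-23) = 23/2)
h = 61 (h = (1 - 2*(-5)) - 10*(-5) = (1 + 10) + 50 = 11 + 50 = 61)
(s(V(3, c)) + h)² = (23/2 + 61)² = (145/2)² = 21025/4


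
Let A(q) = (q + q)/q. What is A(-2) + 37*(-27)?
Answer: -997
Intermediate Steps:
A(q) = 2 (A(q) = (2*q)/q = 2)
A(-2) + 37*(-27) = 2 + 37*(-27) = 2 - 999 = -997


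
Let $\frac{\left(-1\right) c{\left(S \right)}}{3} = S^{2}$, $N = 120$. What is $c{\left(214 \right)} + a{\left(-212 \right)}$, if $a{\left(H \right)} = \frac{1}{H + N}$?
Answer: $- \frac{12639697}{92} \approx -1.3739 \cdot 10^{5}$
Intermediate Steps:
$a{\left(H \right)} = \frac{1}{120 + H}$ ($a{\left(H \right)} = \frac{1}{H + 120} = \frac{1}{120 + H}$)
$c{\left(S \right)} = - 3 S^{2}$
$c{\left(214 \right)} + a{\left(-212 \right)} = - 3 \cdot 214^{2} + \frac{1}{120 - 212} = \left(-3\right) 45796 + \frac{1}{-92} = -137388 - \frac{1}{92} = - \frac{12639697}{92}$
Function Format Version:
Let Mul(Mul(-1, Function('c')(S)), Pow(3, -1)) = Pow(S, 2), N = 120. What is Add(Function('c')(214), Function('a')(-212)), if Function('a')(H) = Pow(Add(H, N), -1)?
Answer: Rational(-12639697, 92) ≈ -1.3739e+5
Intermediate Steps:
Function('a')(H) = Pow(Add(120, H), -1) (Function('a')(H) = Pow(Add(H, 120), -1) = Pow(Add(120, H), -1))
Function('c')(S) = Mul(-3, Pow(S, 2))
Add(Function('c')(214), Function('a')(-212)) = Add(Mul(-3, Pow(214, 2)), Pow(Add(120, -212), -1)) = Add(Mul(-3, 45796), Pow(-92, -1)) = Add(-137388, Rational(-1, 92)) = Rational(-12639697, 92)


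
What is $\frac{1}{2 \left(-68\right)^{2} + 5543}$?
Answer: $\frac{1}{14791} \approx 6.7609 \cdot 10^{-5}$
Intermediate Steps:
$\frac{1}{2 \left(-68\right)^{2} + 5543} = \frac{1}{2 \cdot 4624 + 5543} = \frac{1}{9248 + 5543} = \frac{1}{14791}$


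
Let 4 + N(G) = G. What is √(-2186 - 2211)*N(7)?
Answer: 3*I*√4397 ≈ 198.93*I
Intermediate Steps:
N(G) = -4 + G
√(-2186 - 2211)*N(7) = √(-2186 - 2211)*(-4 + 7) = √(-4397)*3 = (I*√4397)*3 = 3*I*√4397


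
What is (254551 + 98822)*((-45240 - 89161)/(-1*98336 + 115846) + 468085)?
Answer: 2896257104659977/17510 ≈ 1.6541e+11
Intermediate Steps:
(254551 + 98822)*((-45240 - 89161)/(-1*98336 + 115846) + 468085) = 353373*(-134401/(-98336 + 115846) + 468085) = 353373*(-134401/17510 + 468085) = 353373*(8196033949/17510) = 2896257104659977/17510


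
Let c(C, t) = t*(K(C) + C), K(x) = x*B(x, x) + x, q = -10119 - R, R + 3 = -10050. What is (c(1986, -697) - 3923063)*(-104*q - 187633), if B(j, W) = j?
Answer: 498162515866271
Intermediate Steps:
R = -10053 (R = -3 - 10050 = -10053)
q = -66 (q = -10119 - 1*(-10053) = -10119 + 10053 = -66)
K(x) = x + x² (K(x) = x*x + x = x² + x = x + x²)
c(C, t) = t*(C + C*(1 + C)) (c(C, t) = t*(C*(1 + C) + C) = t*(C + C*(1 + C)))
(c(1986, -697) - 3923063)*(-104*q - 187633) = (1986*(-697)*(2 + 1986) - 3923063)*(-104*(-66) - 187633) = (1986*(-697)*1988 - 3923063)*(6864 - 187633) = (-2751873096 - 3923063)*(-180769) = -2755796159*(-180769) = 498162515866271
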